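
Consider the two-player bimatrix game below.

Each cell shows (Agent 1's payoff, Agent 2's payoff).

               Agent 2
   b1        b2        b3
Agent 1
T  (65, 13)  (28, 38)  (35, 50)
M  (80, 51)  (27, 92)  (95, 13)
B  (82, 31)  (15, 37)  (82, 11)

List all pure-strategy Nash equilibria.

There is no pure-strategy Nash equilibrium.

(T, b1): Agent 1 can switch to M (65 → 80). Not NE.
(T, b2): Agent 2 can switch to b3 (38 → 50). Not NE.
(T, b3): Agent 1 can switch to M (35 → 95). Not NE.
(M, b1): Agent 1 can switch to B (80 → 82). Not NE.
(M, b2): Agent 1 can switch to T (27 → 28). Not NE.
(M, b3): Agent 2 can switch to b1 (13 → 51). Not NE.
(B, b1): Agent 2 can switch to b2 (31 → 37). Not NE.
(B, b2): Agent 1 can switch to T (15 → 28). Not NE.
(B, b3): Agent 1 can switch to M (82 → 95). Not NE.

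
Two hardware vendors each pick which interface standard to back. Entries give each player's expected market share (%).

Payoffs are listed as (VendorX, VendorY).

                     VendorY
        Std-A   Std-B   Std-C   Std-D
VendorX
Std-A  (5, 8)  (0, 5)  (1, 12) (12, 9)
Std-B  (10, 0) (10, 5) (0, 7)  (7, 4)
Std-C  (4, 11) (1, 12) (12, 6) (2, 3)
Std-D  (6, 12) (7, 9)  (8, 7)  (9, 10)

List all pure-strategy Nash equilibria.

none

Mark each player's best response to every combination of opponents' strategies; a profile where every player is best-responding is a pure Nash equilibrium.
VendorX against Std-A: payoffs 5, 10, 4, 6 → best response Std-B.
VendorX against Std-B: payoffs 0, 10, 1, 7 → best response Std-B.
VendorX against Std-C: payoffs 1, 0, 12, 8 → best response Std-C.
VendorX against Std-D: payoffs 12, 7, 2, 9 → best response Std-A.
VendorY against Std-A: payoffs 8, 5, 12, 9 → best response Std-C.
VendorY against Std-B: payoffs 0, 5, 7, 4 → best response Std-C.
VendorY against Std-C: payoffs 11, 12, 6, 3 → best response Std-B.
VendorY against Std-D: payoffs 12, 9, 7, 10 → best response Std-A.
No profile is a mutual best response for all players.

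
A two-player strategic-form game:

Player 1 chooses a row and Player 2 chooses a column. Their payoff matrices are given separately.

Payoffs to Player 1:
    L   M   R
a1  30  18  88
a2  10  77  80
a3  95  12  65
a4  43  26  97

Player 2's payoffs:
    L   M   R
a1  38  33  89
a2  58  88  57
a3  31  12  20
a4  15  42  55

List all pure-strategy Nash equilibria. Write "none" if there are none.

Check each profile: it is a Nash equilibrium iff no player can strictly gain by switching unilaterally.
(a1, L): Player 1 can switch to a3 (30 → 95). Not NE.
(a1, M): Player 1 can switch to a2 (18 → 77). Not NE.
(a1, R): Player 1 can switch to a4 (88 → 97). Not NE.
(a2, L): Player 1 can switch to a1 (10 → 30). Not NE.
(a2, M): Player 1 gets 77, best alternative 26; Player 2 gets 88, best alternative 58. No profitable deviation — NE.
(a2, R): Player 1 can switch to a1 (80 → 88). Not NE.
(a3, L): Player 1 gets 95, best alternative 43; Player 2 gets 31, best alternative 20. No profitable deviation — NE.
(a3, M): Player 1 can switch to a1 (12 → 18). Not NE.
(a3, R): Player 1 can switch to a1 (65 → 88). Not NE.
(a4, L): Player 1 can switch to a3 (43 → 95). Not NE.
(a4, M): Player 1 can switch to a2 (26 → 77). Not NE.
(a4, R): Player 1 gets 97, best alternative 88; Player 2 gets 55, best alternative 42. No profitable deviation — NE.

(a2, M); (a3, L); (a4, R)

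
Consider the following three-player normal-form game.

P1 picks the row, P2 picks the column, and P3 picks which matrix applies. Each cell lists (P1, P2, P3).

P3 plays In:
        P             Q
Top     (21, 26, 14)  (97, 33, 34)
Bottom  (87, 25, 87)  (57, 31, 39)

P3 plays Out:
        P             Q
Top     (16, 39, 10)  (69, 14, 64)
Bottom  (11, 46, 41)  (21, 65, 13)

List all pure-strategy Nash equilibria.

(Top, P, In): P1 can switch to Bottom (21 → 87). Not NE.
(Top, P, Out): P3 can switch to In (10 → 14). Not NE.
(Top, Q, In): P3 can switch to Out (34 → 64). Not NE.
(Top, Q, Out): P2 can switch to P (14 → 39). Not NE.
(Bottom, P, In): P2 can switch to Q (25 → 31). Not NE.
(Bottom, P, Out): P1 can switch to Top (11 → 16). Not NE.
(Bottom, Q, In): P1 can switch to Top (57 → 97). Not NE.
(Bottom, Q, Out): P1 can switch to Top (21 → 69). Not NE.

No pure-strategy Nash equilibrium.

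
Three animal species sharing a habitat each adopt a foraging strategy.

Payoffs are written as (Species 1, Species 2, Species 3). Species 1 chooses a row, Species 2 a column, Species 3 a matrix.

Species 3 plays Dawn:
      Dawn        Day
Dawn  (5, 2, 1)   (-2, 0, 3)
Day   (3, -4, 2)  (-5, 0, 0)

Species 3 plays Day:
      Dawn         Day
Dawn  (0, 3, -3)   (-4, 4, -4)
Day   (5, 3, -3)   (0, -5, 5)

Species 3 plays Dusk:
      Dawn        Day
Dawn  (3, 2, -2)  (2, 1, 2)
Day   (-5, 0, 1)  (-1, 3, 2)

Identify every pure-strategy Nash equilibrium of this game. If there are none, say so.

Species 1 against (Dawn, Dawn): payoffs 5, 3 → best response Dawn.
Species 1 against (Dawn, Day): payoffs 0, 5 → best response Day.
Species 1 against (Dawn, Dusk): payoffs 3, -5 → best response Dawn.
Species 1 against (Day, Dawn): payoffs -2, -5 → best response Dawn.
Species 1 against (Day, Day): payoffs -4, 0 → best response Day.
Species 1 against (Day, Dusk): payoffs 2, -1 → best response Dawn.
Species 2 against (Dawn, Dawn): payoffs 2, 0 → best response Dawn.
Species 2 against (Dawn, Day): payoffs 3, 4 → best response Day.
Species 2 against (Dawn, Dusk): payoffs 2, 1 → best response Dawn.
Species 2 against (Day, Dawn): payoffs -4, 0 → best response Day.
Species 2 against (Day, Day): payoffs 3, -5 → best response Dawn.
Species 2 against (Day, Dusk): payoffs 0, 3 → best response Day.
Species 3 against (Dawn, Dawn): payoffs 1, -3, -2 → best response Dawn.
Species 3 against (Dawn, Day): payoffs 3, -4, 2 → best response Dawn.
Species 3 against (Day, Dawn): payoffs 2, -3, 1 → best response Dawn.
Species 3 against (Day, Day): payoffs 0, 5, 2 → best response Day.
Mutual best responses: (Dawn, Dawn, Dawn).

(Dawn, Dawn, Dawn)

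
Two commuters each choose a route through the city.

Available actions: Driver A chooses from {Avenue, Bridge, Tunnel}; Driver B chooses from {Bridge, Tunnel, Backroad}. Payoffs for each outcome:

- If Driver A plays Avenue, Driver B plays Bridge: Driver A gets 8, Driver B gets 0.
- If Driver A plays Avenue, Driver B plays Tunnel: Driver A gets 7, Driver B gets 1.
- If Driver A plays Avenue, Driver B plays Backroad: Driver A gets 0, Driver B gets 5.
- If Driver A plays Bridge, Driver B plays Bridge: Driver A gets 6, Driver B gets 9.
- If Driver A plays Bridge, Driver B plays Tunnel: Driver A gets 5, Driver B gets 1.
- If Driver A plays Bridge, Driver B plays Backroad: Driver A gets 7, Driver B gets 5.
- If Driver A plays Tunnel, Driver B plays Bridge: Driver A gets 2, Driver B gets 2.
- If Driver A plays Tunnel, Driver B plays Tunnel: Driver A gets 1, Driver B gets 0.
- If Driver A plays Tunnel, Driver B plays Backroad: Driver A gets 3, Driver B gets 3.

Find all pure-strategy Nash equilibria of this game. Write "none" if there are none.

none

(Avenue, Bridge): Driver B can switch to Tunnel (0 → 1). Not NE.
(Avenue, Tunnel): Driver B can switch to Backroad (1 → 5). Not NE.
(Avenue, Backroad): Driver A can switch to Bridge (0 → 7). Not NE.
(Bridge, Bridge): Driver A can switch to Avenue (6 → 8). Not NE.
(Bridge, Tunnel): Driver A can switch to Avenue (5 → 7). Not NE.
(Bridge, Backroad): Driver B can switch to Bridge (5 → 9). Not NE.
(Tunnel, Bridge): Driver A can switch to Avenue (2 → 8). Not NE.
(Tunnel, Tunnel): Driver A can switch to Avenue (1 → 7). Not NE.
(The remaining 1 profile has a profitable deviation by the same check.)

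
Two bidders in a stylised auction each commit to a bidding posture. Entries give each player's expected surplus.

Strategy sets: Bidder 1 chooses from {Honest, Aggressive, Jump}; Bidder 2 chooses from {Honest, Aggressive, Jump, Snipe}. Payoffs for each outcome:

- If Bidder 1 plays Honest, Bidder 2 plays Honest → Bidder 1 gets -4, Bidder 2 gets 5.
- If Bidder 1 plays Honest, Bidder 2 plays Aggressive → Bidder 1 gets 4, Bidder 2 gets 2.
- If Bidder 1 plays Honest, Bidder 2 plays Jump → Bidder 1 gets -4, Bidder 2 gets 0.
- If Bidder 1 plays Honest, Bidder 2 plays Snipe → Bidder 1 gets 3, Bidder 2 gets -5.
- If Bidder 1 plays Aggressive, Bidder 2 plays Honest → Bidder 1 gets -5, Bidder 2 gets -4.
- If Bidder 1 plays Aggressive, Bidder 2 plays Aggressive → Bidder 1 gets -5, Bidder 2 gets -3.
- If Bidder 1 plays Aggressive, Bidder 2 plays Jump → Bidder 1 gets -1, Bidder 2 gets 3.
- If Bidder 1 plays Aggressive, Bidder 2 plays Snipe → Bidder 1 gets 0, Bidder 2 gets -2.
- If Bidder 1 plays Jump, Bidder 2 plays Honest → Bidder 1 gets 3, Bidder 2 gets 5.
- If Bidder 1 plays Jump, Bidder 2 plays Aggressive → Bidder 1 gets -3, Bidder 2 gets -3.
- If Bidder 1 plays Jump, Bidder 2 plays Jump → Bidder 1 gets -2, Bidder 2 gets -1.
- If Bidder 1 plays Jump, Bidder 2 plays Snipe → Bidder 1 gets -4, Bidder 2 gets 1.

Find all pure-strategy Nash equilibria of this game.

(Aggressive, Jump) and (Jump, Honest)

Bidder 1 against Honest: payoffs -4, -5, 3 → best response Jump.
Bidder 1 against Aggressive: payoffs 4, -5, -3 → best response Honest.
Bidder 1 against Jump: payoffs -4, -1, -2 → best response Aggressive.
Bidder 1 against Snipe: payoffs 3, 0, -4 → best response Honest.
Bidder 2 against Honest: payoffs 5, 2, 0, -5 → best response Honest.
Bidder 2 against Aggressive: payoffs -4, -3, 3, -2 → best response Jump.
Bidder 2 against Jump: payoffs 5, -3, -1, 1 → best response Honest.
Mutual best responses: (Aggressive, Jump); (Jump, Honest).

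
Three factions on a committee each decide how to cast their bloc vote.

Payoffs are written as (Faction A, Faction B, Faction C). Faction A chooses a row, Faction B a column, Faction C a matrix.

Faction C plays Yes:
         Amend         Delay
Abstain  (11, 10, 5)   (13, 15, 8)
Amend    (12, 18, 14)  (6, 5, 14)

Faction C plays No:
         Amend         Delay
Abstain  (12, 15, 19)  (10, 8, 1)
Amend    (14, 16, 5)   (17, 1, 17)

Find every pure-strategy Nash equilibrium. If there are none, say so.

Faction A against (Amend, Yes): payoffs 11, 12 → best response Amend.
Faction A against (Amend, No): payoffs 12, 14 → best response Amend.
Faction A against (Delay, Yes): payoffs 13, 6 → best response Abstain.
Faction A against (Delay, No): payoffs 10, 17 → best response Amend.
Faction B against (Abstain, Yes): payoffs 10, 15 → best response Delay.
Faction B against (Abstain, No): payoffs 15, 8 → best response Amend.
Faction B against (Amend, Yes): payoffs 18, 5 → best response Amend.
Faction B against (Amend, No): payoffs 16, 1 → best response Amend.
Faction C against (Abstain, Amend): payoffs 5, 19 → best response No.
Faction C against (Abstain, Delay): payoffs 8, 1 → best response Yes.
Faction C against (Amend, Amend): payoffs 14, 5 → best response Yes.
Faction C against (Amend, Delay): payoffs 14, 17 → best response No.
Mutual best responses: (Abstain, Delay, Yes); (Amend, Amend, Yes).

The pure Nash equilibria are (Abstain, Delay, Yes), (Amend, Amend, Yes).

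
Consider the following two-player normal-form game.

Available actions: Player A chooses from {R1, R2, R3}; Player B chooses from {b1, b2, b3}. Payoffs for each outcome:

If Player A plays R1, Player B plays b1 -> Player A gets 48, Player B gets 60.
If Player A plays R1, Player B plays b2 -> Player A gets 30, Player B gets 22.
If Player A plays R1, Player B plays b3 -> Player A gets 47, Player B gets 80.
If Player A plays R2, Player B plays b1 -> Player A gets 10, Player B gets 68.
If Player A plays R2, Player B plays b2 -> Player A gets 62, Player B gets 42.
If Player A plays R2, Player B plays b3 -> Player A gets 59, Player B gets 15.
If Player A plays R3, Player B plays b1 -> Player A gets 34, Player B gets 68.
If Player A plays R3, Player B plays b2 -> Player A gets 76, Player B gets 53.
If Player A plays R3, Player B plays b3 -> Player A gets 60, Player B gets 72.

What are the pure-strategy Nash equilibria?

The unique pure-strategy Nash equilibrium is (R3, b3).

(R1, b1): Player B can switch to b3 (60 → 80). Not NE.
(R1, b2): Player A can switch to R2 (30 → 62). Not NE.
(R1, b3): Player A can switch to R2 (47 → 59). Not NE.
(R2, b1): Player A can switch to R1 (10 → 48). Not NE.
(R2, b2): Player A can switch to R3 (62 → 76). Not NE.
(R2, b3): Player A can switch to R3 (59 → 60). Not NE.
(R3, b3): Player A gets 60, best alternative 59; Player B gets 72, best alternative 68. No profitable deviation — NE.
(The remaining 2 profiles each have a profitable deviation by the same check.)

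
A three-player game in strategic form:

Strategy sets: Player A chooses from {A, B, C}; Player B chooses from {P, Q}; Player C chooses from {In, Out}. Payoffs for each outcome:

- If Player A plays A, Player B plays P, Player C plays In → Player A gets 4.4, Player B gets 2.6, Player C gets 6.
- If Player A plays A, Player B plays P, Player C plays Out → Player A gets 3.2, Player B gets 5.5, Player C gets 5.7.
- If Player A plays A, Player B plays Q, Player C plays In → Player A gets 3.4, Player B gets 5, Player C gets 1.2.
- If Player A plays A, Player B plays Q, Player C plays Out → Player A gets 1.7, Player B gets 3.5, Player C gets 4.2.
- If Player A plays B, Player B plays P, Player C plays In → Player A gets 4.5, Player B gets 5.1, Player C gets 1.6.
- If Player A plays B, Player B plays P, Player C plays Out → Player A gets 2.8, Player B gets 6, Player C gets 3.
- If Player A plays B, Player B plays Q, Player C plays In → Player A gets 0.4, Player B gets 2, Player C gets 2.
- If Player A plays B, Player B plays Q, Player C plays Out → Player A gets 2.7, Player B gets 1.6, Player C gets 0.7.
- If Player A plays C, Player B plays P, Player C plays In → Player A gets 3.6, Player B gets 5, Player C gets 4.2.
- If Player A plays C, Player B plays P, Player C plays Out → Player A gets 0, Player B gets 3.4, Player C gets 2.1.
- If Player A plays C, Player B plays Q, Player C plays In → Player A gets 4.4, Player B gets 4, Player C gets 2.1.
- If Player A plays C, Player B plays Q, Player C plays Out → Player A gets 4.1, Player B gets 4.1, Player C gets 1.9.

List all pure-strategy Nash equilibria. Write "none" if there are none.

Player A against (P, In): payoffs 4.4, 4.5, 3.6 → best response B.
Player A against (P, Out): payoffs 3.2, 2.8, 0 → best response A.
Player A against (Q, In): payoffs 3.4, 0.4, 4.4 → best response C.
Player A against (Q, Out): payoffs 1.7, 2.7, 4.1 → best response C.
Player B against (A, In): payoffs 2.6, 5 → best response Q.
Player B against (A, Out): payoffs 5.5, 3.5 → best response P.
Player B against (B, In): payoffs 5.1, 2 → best response P.
Player B against (B, Out): payoffs 6, 1.6 → best response P.
Player B against (C, In): payoffs 5, 4 → best response P.
Player B against (C, Out): payoffs 3.4, 4.1 → best response Q.
Player C against (A, P): payoffs 6, 5.7 → best response In.
Player C against (A, Q): payoffs 1.2, 4.2 → best response Out.
Player C against (B, P): payoffs 1.6, 3 → best response Out.
Player C against (B, Q): payoffs 2, 0.7 → best response In.
Player C against (C, P): payoffs 4.2, 2.1 → best response In.
Player C against (C, Q): payoffs 2.1, 1.9 → best response In.
No profile is a mutual best response for all players.

none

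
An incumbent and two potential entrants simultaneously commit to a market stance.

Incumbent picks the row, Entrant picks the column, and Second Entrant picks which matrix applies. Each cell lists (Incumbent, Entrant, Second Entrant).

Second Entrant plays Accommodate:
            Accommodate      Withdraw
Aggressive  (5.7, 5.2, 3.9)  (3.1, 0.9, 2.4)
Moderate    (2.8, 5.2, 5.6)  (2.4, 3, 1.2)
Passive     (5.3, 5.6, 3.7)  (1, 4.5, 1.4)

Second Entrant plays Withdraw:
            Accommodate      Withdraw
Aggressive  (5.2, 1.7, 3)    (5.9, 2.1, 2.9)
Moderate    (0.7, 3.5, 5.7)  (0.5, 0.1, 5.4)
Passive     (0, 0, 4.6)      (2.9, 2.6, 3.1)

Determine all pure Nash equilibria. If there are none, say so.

The pure Nash equilibria are (Aggressive, Accommodate, Accommodate) and (Aggressive, Withdraw, Withdraw).

Check each profile: it is a Nash equilibrium iff no player can strictly gain by switching unilaterally.
(Aggressive, Accommodate, Accommodate): Incumbent gets 5.7, best alternative 5.3; Entrant gets 5.2, best alternative 0.9; Second Entrant gets 3.9, best alternative 3. No profitable deviation — NE.
(Aggressive, Accommodate, Withdraw): Entrant can switch to Withdraw (1.7 → 2.1). Not NE.
(Aggressive, Withdraw, Accommodate): Entrant can switch to Accommodate (0.9 → 5.2). Not NE.
(Aggressive, Withdraw, Withdraw): Incumbent gets 5.9, best alternative 2.9; Entrant gets 2.1, best alternative 1.7; Second Entrant gets 2.9, best alternative 2.4. No profitable deviation — NE.
(Moderate, Accommodate, Accommodate): Incumbent can switch to Aggressive (2.8 → 5.7). Not NE.
(Moderate, Accommodate, Withdraw): Incumbent can switch to Aggressive (0.7 → 5.2). Not NE.
(Moderate, Withdraw, Accommodate): Incumbent can switch to Aggressive (2.4 → 3.1). Not NE.
(Moderate, Withdraw, Withdraw): Incumbent can switch to Aggressive (0.5 → 5.9). Not NE.
(Passive, Accommodate, Accommodate): Incumbent can switch to Aggressive (5.3 → 5.7). Not NE.
(Passive, Accommodate, Withdraw): Incumbent can switch to Aggressive (0 → 5.2). Not NE.
(The remaining 2 profiles each have a profitable deviation by the same check.)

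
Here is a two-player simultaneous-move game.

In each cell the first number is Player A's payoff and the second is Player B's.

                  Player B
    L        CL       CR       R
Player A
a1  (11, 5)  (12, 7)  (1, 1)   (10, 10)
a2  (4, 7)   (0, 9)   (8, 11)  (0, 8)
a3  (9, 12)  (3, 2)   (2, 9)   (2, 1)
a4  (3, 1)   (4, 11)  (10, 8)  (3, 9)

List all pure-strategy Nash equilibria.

Player A against L: payoffs 11, 4, 9, 3 → best response a1.
Player A against CL: payoffs 12, 0, 3, 4 → best response a1.
Player A against CR: payoffs 1, 8, 2, 10 → best response a4.
Player A against R: payoffs 10, 0, 2, 3 → best response a1.
Player B against a1: payoffs 5, 7, 1, 10 → best response R.
Player B against a2: payoffs 7, 9, 11, 8 → best response CR.
Player B against a3: payoffs 12, 2, 9, 1 → best response L.
Player B against a4: payoffs 1, 11, 8, 9 → best response CL.
Mutual best responses: (a1, R).

Pure NE: (a1, R)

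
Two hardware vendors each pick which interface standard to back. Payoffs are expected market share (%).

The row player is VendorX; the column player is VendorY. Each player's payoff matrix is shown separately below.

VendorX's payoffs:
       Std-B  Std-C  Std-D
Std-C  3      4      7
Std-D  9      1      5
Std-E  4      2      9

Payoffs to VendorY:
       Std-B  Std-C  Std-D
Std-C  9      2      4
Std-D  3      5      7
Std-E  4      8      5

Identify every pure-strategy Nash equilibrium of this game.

none

For each player, find the best response to each opponent profile; mutual best responses are the pure NE.
VendorX against Std-B: payoffs 3, 9, 4 → best response Std-D.
VendorX against Std-C: payoffs 4, 1, 2 → best response Std-C.
VendorX against Std-D: payoffs 7, 5, 9 → best response Std-E.
VendorY against Std-C: payoffs 9, 2, 4 → best response Std-B.
VendorY against Std-D: payoffs 3, 5, 7 → best response Std-D.
VendorY against Std-E: payoffs 4, 8, 5 → best response Std-C.
No profile is a mutual best response for all players.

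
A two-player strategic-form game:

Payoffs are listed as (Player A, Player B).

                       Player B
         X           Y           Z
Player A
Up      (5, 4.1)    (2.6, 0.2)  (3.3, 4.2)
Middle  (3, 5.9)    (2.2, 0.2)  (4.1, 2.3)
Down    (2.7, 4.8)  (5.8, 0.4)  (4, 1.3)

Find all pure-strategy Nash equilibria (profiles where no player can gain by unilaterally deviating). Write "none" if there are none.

This game has no pure Nash equilibrium.

Player A against X: payoffs 5, 3, 2.7 → best response Up.
Player A against Y: payoffs 2.6, 2.2, 5.8 → best response Down.
Player A against Z: payoffs 3.3, 4.1, 4 → best response Middle.
Player B against Up: payoffs 4.1, 0.2, 4.2 → best response Z.
Player B against Middle: payoffs 5.9, 0.2, 2.3 → best response X.
Player B against Down: payoffs 4.8, 0.4, 1.3 → best response X.
No profile is a mutual best response for all players.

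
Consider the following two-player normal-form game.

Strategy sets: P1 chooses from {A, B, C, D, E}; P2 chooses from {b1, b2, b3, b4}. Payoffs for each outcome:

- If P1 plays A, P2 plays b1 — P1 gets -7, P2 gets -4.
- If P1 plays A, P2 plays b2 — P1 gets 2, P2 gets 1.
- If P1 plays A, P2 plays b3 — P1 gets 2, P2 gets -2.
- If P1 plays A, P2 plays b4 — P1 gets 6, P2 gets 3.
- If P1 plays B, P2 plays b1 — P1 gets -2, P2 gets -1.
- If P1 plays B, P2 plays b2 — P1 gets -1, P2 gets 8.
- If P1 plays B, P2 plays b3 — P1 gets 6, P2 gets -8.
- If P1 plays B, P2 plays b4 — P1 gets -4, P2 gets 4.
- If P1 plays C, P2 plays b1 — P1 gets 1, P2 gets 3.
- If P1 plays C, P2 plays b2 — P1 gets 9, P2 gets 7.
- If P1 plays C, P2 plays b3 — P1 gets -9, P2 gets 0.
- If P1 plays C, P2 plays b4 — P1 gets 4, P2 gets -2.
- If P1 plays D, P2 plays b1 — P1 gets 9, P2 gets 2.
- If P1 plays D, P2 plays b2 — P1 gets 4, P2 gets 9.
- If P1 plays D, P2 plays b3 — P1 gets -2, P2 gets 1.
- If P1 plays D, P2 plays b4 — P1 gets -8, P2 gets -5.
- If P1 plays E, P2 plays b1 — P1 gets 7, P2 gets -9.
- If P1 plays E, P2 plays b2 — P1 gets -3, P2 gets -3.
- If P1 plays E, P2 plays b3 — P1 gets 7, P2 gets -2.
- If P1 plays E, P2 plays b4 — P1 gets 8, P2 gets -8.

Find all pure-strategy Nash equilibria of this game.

(A, b1): P1 can switch to B (-7 → -2). Not NE.
(A, b2): P1 can switch to C (2 → 9). Not NE.
(A, b3): P1 can switch to B (2 → 6). Not NE.
(A, b4): P1 can switch to E (6 → 8). Not NE.
(B, b1): P1 can switch to C (-2 → 1). Not NE.
(B, b2): P1 can switch to A (-1 → 2). Not NE.
(B, b3): P1 can switch to E (6 → 7). Not NE.
(B, b4): P1 can switch to A (-4 → 6). Not NE.
(C, b2): P1 gets 9, best alternative 4; P2 gets 7, best alternative 3. No profitable deviation — NE.
(E, b3): P1 gets 7, best alternative 6; P2 gets -2, best alternative -3. No profitable deviation — NE.
(The remaining 10 profiles each have a profitable deviation by the same check.)

Pure-strategy Nash equilibria: (C, b2), (E, b3)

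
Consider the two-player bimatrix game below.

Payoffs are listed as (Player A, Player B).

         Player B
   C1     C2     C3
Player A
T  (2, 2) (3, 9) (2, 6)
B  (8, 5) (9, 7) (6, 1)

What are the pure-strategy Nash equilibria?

Pure NE: (B, C2)

For each player, find the best response to each opponent profile; mutual best responses are the pure NE.
Player A against C1: payoffs 2, 8 → best response B.
Player A against C2: payoffs 3, 9 → best response B.
Player A against C3: payoffs 2, 6 → best response B.
Player B against T: payoffs 2, 9, 6 → best response C2.
Player B against B: payoffs 5, 7, 1 → best response C2.
Mutual best responses: (B, C2).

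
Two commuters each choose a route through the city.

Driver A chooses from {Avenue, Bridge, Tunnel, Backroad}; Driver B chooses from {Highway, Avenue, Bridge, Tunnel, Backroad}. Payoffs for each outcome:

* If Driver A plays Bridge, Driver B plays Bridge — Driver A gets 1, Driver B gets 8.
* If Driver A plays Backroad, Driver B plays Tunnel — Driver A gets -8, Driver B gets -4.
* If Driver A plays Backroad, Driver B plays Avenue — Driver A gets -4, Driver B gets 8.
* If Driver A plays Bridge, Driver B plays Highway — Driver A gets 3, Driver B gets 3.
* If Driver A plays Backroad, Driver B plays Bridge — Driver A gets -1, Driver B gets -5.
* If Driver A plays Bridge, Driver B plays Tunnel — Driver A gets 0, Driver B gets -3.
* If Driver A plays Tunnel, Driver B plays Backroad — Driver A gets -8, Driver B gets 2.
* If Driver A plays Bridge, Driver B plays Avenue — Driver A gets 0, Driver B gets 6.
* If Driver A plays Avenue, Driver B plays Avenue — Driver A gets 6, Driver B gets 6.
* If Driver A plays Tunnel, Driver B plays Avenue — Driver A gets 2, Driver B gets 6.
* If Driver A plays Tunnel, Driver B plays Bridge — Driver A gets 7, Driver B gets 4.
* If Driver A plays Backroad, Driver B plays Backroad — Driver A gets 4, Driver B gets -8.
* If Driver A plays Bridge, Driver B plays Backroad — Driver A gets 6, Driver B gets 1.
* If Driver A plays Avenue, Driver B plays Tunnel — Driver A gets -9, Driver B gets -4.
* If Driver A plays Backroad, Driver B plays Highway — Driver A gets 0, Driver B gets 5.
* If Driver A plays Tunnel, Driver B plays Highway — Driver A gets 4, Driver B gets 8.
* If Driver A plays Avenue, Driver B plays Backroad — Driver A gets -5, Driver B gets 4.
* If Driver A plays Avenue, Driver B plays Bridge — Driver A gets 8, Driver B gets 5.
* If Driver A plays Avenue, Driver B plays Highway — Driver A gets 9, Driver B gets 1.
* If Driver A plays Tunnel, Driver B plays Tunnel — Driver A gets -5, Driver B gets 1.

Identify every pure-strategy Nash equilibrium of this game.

(Avenue, Avenue)

Driver A against Highway: payoffs 9, 3, 4, 0 → best response Avenue.
Driver A against Avenue: payoffs 6, 0, 2, -4 → best response Avenue.
Driver A against Bridge: payoffs 8, 1, 7, -1 → best response Avenue.
Driver A against Tunnel: payoffs -9, 0, -5, -8 → best response Bridge.
Driver A against Backroad: payoffs -5, 6, -8, 4 → best response Bridge.
Driver B against Avenue: payoffs 1, 6, 5, -4, 4 → best response Avenue.
Driver B against Bridge: payoffs 3, 6, 8, -3, 1 → best response Bridge.
Driver B against Tunnel: payoffs 8, 6, 4, 1, 2 → best response Highway.
Driver B against Backroad: payoffs 5, 8, -5, -4, -8 → best response Avenue.
Mutual best responses: (Avenue, Avenue).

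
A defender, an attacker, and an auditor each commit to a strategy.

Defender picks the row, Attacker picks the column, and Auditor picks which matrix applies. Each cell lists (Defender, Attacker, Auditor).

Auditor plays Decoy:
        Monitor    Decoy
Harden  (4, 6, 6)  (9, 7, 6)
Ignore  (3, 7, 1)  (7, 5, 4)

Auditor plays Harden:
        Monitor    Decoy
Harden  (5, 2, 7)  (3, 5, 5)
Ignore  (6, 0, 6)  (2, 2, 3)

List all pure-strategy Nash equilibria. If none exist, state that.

(Harden, Monitor, Decoy): Attacker can switch to Decoy (6 → 7). Not NE.
(Harden, Monitor, Harden): Defender can switch to Ignore (5 → 6). Not NE.
(Harden, Decoy, Decoy): Defender gets 9, best alternative 7; Attacker gets 7, best alternative 6; Auditor gets 6, best alternative 5. No profitable deviation — NE.
(Harden, Decoy, Harden): Auditor can switch to Decoy (5 → 6). Not NE.
(Ignore, Monitor, Decoy): Defender can switch to Harden (3 → 4). Not NE.
(Ignore, Monitor, Harden): Attacker can switch to Decoy (0 → 2). Not NE.
(Ignore, Decoy, Decoy): Defender can switch to Harden (7 → 9). Not NE.
(Ignore, Decoy, Harden): Defender can switch to Harden (2 → 3). Not NE.

Pure NE: (Harden, Decoy, Decoy)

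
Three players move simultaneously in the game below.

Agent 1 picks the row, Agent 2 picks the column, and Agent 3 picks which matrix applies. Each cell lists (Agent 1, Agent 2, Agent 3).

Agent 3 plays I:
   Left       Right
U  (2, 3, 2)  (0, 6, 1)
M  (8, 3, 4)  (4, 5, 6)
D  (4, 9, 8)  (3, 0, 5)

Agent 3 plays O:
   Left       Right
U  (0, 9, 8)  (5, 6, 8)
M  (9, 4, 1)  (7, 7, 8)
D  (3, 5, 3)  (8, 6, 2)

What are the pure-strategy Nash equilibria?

none

Agent 1 against (Left, I): payoffs 2, 8, 4 → best response M.
Agent 1 against (Left, O): payoffs 0, 9, 3 → best response M.
Agent 1 against (Right, I): payoffs 0, 4, 3 → best response M.
Agent 1 against (Right, O): payoffs 5, 7, 8 → best response D.
Agent 2 against (U, I): payoffs 3, 6 → best response Right.
Agent 2 against (U, O): payoffs 9, 6 → best response Left.
Agent 2 against (M, I): payoffs 3, 5 → best response Right.
Agent 2 against (M, O): payoffs 4, 7 → best response Right.
Agent 2 against (D, I): payoffs 9, 0 → best response Left.
Agent 2 against (D, O): payoffs 5, 6 → best response Right.
Agent 3 against (U, Left): payoffs 2, 8 → best response O.
Agent 3 against (U, Right): payoffs 1, 8 → best response O.
Agent 3 against (M, Left): payoffs 4, 1 → best response I.
Agent 3 against (M, Right): payoffs 6, 8 → best response O.
Agent 3 against (D, Left): payoffs 8, 3 → best response I.
Agent 3 against (D, Right): payoffs 5, 2 → best response I.
No profile is a mutual best response for all players.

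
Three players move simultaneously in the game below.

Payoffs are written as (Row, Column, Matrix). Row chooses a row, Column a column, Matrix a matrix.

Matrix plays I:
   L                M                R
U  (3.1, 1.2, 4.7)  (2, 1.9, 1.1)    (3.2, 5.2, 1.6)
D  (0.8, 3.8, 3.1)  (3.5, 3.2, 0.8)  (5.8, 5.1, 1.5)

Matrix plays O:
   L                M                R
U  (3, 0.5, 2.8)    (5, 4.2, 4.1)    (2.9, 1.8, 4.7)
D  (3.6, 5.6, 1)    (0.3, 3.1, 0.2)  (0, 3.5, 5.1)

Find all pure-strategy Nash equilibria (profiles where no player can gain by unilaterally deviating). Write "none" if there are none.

Pure NE: (U, M, O)

Row against (L, I): payoffs 3.1, 0.8 → best response U.
Row against (L, O): payoffs 3, 3.6 → best response D.
Row against (M, I): payoffs 2, 3.5 → best response D.
Row against (M, O): payoffs 5, 0.3 → best response U.
Row against (R, I): payoffs 3.2, 5.8 → best response D.
Row against (R, O): payoffs 2.9, 0 → best response U.
Column against (U, I): payoffs 1.2, 1.9, 5.2 → best response R.
Column against (U, O): payoffs 0.5, 4.2, 1.8 → best response M.
Column against (D, I): payoffs 3.8, 3.2, 5.1 → best response R.
Column against (D, O): payoffs 5.6, 3.1, 3.5 → best response L.
Matrix against (U, L): payoffs 4.7, 2.8 → best response I.
Matrix against (U, M): payoffs 1.1, 4.1 → best response O.
Matrix against (U, R): payoffs 1.6, 4.7 → best response O.
Matrix against (D, L): payoffs 3.1, 1 → best response I.
Matrix against (D, M): payoffs 0.8, 0.2 → best response I.
Matrix against (D, R): payoffs 1.5, 5.1 → best response O.
Mutual best responses: (U, M, O).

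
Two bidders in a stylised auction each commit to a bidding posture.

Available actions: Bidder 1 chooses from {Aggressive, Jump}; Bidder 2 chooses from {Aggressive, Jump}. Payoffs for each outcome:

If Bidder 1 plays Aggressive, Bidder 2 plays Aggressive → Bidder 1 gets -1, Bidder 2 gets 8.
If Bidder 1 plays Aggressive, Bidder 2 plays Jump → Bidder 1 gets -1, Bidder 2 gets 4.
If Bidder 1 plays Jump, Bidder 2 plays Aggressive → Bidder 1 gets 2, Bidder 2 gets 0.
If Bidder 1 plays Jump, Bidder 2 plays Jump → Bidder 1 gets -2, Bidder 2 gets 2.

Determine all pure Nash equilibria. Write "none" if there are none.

For each strategy profile, look for a profitable unilateral deviation.
(Aggressive, Aggressive): Bidder 1 can switch to Jump (-1 → 2). Not NE.
(Aggressive, Jump): Bidder 2 can switch to Aggressive (4 → 8). Not NE.
(Jump, Aggressive): Bidder 2 can switch to Jump (0 → 2). Not NE.
(Jump, Jump): Bidder 1 can switch to Aggressive (-2 → -1). Not NE.

There is no pure-strategy Nash equilibrium.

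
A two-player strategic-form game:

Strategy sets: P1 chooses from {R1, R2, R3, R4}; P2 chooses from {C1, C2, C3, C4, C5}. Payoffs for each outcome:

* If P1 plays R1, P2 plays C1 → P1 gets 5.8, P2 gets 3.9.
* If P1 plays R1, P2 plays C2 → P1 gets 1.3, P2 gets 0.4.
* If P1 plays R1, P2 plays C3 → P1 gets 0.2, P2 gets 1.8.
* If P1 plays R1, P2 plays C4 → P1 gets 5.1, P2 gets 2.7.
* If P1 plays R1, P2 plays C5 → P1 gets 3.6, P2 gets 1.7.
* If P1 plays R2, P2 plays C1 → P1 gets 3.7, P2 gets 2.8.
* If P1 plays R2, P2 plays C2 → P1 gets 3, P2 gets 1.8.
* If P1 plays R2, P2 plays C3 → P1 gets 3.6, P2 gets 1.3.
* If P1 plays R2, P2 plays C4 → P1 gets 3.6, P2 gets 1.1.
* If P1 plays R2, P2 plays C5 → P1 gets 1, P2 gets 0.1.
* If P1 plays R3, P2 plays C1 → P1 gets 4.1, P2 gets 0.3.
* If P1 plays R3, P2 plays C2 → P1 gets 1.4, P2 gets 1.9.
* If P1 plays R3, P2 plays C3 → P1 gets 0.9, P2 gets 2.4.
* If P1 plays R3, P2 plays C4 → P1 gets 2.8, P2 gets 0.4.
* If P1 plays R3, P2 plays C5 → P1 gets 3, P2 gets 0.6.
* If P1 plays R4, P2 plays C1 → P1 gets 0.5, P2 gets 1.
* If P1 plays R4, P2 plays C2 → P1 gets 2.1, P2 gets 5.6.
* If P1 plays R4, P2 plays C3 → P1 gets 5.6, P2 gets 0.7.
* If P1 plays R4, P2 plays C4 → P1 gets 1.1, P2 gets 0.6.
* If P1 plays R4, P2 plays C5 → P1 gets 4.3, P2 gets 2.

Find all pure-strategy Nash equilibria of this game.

(R1, C1)

(R1, C1): P1 gets 5.8, best alternative 4.1; P2 gets 3.9, best alternative 2.7. No profitable deviation — NE.
(R1, C2): P1 can switch to R2 (1.3 → 3). Not NE.
(R1, C3): P1 can switch to R2 (0.2 → 3.6). Not NE.
(R1, C4): P2 can switch to C1 (2.7 → 3.9). Not NE.
(R1, C5): P1 can switch to R4 (3.6 → 4.3). Not NE.
(R2, C1): P1 can switch to R1 (3.7 → 5.8). Not NE.
(R2, C2): P2 can switch to C1 (1.8 → 2.8). Not NE.
(R2, C3): P1 can switch to R4 (3.6 → 5.6). Not NE.
(R2, C4): P1 can switch to R1 (3.6 → 5.1). Not NE.
(The remaining 11 profiles each have a profitable deviation by the same check.)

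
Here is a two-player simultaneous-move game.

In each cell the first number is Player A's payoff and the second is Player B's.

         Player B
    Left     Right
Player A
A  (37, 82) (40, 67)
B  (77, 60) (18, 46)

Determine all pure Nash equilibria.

Player A against Left: payoffs 37, 77 → best response B.
Player A against Right: payoffs 40, 18 → best response A.
Player B against A: payoffs 82, 67 → best response Left.
Player B against B: payoffs 60, 46 → best response Left.
Mutual best responses: (B, Left).

(B, Left)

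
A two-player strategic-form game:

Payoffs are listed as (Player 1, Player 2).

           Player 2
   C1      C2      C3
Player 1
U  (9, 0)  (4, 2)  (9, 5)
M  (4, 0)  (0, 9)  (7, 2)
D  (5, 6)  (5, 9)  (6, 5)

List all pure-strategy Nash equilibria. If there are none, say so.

Player 1 against C1: payoffs 9, 4, 5 → best response U.
Player 1 against C2: payoffs 4, 0, 5 → best response D.
Player 1 against C3: payoffs 9, 7, 6 → best response U.
Player 2 against U: payoffs 0, 2, 5 → best response C3.
Player 2 against M: payoffs 0, 9, 2 → best response C2.
Player 2 against D: payoffs 6, 9, 5 → best response C2.
Mutual best responses: (U, C3); (D, C2).

Pure-strategy Nash equilibria: (U, C3), (D, C2)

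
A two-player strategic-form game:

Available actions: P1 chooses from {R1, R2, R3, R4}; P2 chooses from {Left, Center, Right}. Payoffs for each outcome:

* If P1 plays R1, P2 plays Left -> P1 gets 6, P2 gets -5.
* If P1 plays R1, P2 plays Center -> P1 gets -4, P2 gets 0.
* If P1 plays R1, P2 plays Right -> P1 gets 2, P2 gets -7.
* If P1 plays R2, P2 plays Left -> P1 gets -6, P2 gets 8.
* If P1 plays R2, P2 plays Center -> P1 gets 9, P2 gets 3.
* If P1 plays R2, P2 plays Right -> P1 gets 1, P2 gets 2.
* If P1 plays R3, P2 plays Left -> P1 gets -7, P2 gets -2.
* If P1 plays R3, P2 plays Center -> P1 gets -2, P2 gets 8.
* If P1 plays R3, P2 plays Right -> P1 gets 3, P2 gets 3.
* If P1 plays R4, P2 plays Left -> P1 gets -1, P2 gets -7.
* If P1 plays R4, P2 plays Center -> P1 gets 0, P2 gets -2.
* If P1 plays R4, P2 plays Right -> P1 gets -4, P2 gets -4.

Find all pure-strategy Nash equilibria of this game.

P1 against Left: payoffs 6, -6, -7, -1 → best response R1.
P1 against Center: payoffs -4, 9, -2, 0 → best response R2.
P1 against Right: payoffs 2, 1, 3, -4 → best response R3.
P2 against R1: payoffs -5, 0, -7 → best response Center.
P2 against R2: payoffs 8, 3, 2 → best response Left.
P2 against R3: payoffs -2, 8, 3 → best response Center.
P2 against R4: payoffs -7, -2, -4 → best response Center.
No profile is a mutual best response for all players.

none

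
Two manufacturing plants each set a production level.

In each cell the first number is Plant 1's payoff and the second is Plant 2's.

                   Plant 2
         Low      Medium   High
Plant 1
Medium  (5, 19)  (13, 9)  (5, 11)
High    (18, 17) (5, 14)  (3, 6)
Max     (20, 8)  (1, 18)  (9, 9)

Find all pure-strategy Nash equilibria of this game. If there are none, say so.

Plant 1 against Low: payoffs 5, 18, 20 → best response Max.
Plant 1 against Medium: payoffs 13, 5, 1 → best response Medium.
Plant 1 against High: payoffs 5, 3, 9 → best response Max.
Plant 2 against Medium: payoffs 19, 9, 11 → best response Low.
Plant 2 against High: payoffs 17, 14, 6 → best response Low.
Plant 2 against Max: payoffs 8, 18, 9 → best response Medium.
No profile is a mutual best response for all players.

No pure-strategy Nash equilibrium.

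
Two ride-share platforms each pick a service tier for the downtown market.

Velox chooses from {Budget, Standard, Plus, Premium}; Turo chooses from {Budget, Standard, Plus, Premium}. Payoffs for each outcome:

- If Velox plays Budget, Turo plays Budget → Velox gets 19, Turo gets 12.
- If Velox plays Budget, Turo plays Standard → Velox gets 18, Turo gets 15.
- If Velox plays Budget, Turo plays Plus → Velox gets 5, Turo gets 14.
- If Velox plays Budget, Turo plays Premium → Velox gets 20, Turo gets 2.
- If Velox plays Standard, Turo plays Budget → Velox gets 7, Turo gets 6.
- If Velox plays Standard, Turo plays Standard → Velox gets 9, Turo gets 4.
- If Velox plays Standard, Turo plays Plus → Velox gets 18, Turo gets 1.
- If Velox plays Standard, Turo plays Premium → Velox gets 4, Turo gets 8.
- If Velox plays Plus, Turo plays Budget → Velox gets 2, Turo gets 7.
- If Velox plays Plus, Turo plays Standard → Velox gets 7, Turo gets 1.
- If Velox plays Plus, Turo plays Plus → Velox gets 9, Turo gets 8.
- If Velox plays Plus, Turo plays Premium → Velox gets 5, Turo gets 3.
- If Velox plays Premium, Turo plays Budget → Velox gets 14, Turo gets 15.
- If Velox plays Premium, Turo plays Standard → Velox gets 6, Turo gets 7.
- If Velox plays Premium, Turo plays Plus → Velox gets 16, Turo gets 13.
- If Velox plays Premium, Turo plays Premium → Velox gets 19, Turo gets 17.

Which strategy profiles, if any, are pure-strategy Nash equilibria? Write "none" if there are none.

The unique pure-strategy Nash equilibrium is (Budget, Standard).

(Budget, Budget): Turo can switch to Standard (12 → 15). Not NE.
(Budget, Standard): Velox gets 18, best alternative 9; Turo gets 15, best alternative 14. No profitable deviation — NE.
(Budget, Plus): Velox can switch to Standard (5 → 18). Not NE.
(Budget, Premium): Turo can switch to Budget (2 → 12). Not NE.
(Standard, Budget): Velox can switch to Budget (7 → 19). Not NE.
(Standard, Standard): Velox can switch to Budget (9 → 18). Not NE.
(Standard, Plus): Turo can switch to Budget (1 → 6). Not NE.
(Standard, Premium): Velox can switch to Budget (4 → 20). Not NE.
(Plus, Budget): Velox can switch to Budget (2 → 19). Not NE.
(Plus, Standard): Velox can switch to Budget (7 → 18). Not NE.
(Plus, Plus): Velox can switch to Standard (9 → 18). Not NE.
(The remaining 5 profiles each have a profitable deviation by the same check.)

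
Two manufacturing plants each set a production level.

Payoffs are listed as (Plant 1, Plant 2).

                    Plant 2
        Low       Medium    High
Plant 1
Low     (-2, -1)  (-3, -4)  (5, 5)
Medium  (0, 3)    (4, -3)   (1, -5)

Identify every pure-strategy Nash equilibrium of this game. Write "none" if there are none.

(Low, Low): Plant 1 can switch to Medium (-2 → 0). Not NE.
(Low, Medium): Plant 1 can switch to Medium (-3 → 4). Not NE.
(Low, High): Plant 1 gets 5, best alternative 1; Plant 2 gets 5, best alternative -1. No profitable deviation — NE.
(Medium, Low): Plant 1 gets 0, best alternative -2; Plant 2 gets 3, best alternative -3. No profitable deviation — NE.
(Medium, Medium): Plant 2 can switch to Low (-3 → 3). Not NE.
(Medium, High): Plant 1 can switch to Low (1 → 5). Not NE.

Pure-strategy Nash equilibria: (Low, High) and (Medium, Low)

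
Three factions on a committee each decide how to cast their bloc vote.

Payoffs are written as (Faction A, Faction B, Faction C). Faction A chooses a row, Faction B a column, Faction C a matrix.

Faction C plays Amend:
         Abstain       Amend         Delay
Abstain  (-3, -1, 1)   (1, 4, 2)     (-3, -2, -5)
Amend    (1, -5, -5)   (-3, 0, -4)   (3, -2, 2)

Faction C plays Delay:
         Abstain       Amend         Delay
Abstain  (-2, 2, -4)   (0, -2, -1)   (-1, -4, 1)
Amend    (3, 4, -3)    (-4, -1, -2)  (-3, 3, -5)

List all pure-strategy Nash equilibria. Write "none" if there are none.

(Abstain, Abstain, Amend): Faction A can switch to Amend (-3 → 1). Not NE.
(Abstain, Abstain, Delay): Faction A can switch to Amend (-2 → 3). Not NE.
(Abstain, Amend, Amend): Faction A gets 1, best alternative -3; Faction B gets 4, best alternative -1; Faction C gets 2, best alternative -1. No profitable deviation — NE.
(Abstain, Amend, Delay): Faction B can switch to Abstain (-2 → 2). Not NE.
(Abstain, Delay, Amend): Faction A can switch to Amend (-3 → 3). Not NE.
(Abstain, Delay, Delay): Faction B can switch to Abstain (-4 → 2). Not NE.
(Amend, Abstain, Amend): Faction B can switch to Amend (-5 → 0). Not NE.
(Amend, Abstain, Delay): Faction A gets 3, best alternative -2; Faction B gets 4, best alternative 3; Faction C gets -3, best alternative -5. No profitable deviation — NE.
(Amend, Amend, Amend): Faction A can switch to Abstain (-3 → 1). Not NE.
(Amend, Amend, Delay): Faction A can switch to Abstain (-4 → 0). Not NE.
(Amend, Delay, Amend): Faction B can switch to Amend (-2 → 0). Not NE.
(Amend, Delay, Delay): Faction A can switch to Abstain (-3 → -1). Not NE.

Pure-strategy Nash equilibria: (Abstain, Amend, Amend), (Amend, Abstain, Delay)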